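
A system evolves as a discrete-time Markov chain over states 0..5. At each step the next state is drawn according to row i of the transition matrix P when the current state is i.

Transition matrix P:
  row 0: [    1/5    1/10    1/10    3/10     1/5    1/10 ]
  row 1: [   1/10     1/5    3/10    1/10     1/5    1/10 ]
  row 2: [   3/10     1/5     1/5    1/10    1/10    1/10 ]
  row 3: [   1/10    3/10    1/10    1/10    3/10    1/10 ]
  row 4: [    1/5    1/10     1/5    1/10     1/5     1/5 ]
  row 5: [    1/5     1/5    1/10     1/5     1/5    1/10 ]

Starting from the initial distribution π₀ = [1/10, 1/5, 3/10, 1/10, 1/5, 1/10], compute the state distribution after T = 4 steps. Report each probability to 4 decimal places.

t=0: π = [0.1000, 0.2000, 0.3000, 0.1000, 0.2000, 0.1000]
t=1: π = [0.2000, 0.1800, 0.1900, 0.1300, 0.1800, 0.1200]
t=2: π = [0.1880, 0.1750, 0.1730, 0.1520, 0.1940, 0.1180]
t=3: π = [0.1846, 0.1770, 0.1717, 0.1494, 0.1979, 0.1194]
t=4: π = [0.1845, 0.1767, 0.1724, 0.1489, 0.1978, 0.1198]

π = [0.1845, 0.1767, 0.1724, 0.1489, 0.1978, 0.1198]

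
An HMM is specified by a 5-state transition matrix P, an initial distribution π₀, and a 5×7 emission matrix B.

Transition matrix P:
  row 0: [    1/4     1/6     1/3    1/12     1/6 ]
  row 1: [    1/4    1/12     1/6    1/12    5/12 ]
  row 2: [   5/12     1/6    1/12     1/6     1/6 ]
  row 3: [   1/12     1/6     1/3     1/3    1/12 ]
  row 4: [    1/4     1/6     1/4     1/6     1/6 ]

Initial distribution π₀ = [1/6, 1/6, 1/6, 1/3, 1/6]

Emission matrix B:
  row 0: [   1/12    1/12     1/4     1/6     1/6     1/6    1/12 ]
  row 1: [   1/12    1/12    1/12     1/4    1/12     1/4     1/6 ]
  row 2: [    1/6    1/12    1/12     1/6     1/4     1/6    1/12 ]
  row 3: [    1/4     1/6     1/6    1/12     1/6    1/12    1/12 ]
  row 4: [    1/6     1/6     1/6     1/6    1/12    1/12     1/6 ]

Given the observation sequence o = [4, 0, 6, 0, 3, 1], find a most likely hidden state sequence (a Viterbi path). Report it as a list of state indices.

t=0: δ = [2.778e-02, 1.389e-02, 4.167e-02, 5.556e-02, 1.389e-02]  (obs o_0=4)
t=1: δ = [1.447e-03, 7.716e-04, 3.086e-03, 4.630e-03, 1.157e-03]  ψ = [2, 3, 3, 3, 2]  (obs o_1=0)
t=2: δ = [1.072e-04, 1.286e-04, 1.286e-04, 1.286e-04, 8.573e-05]  ψ = [2, 3, 3, 3, 2]  (obs o_2=6)
t=3: δ = [4.465e-06, 1.786e-06, 7.144e-06, 1.072e-05, 8.931e-06]  ψ = [2, 2, 3, 3, 1]  (obs o_3=0)
t=4: δ = [4.961e-07, 4.465e-07, 5.954e-07, 2.977e-07, 2.481e-07]  ψ = [2, 3, 3, 3, 4]  (obs o_4=3)
t=5: δ = [2.067e-08, 8.269e-09, 1.378e-08, 1.654e-08, 3.101e-08]  ψ = [2, 2, 0, 2, 1]  (obs o_5=1)
backtrack: best end state = 4; path = [3, 3, 3, 3, 1, 4]

path = [3, 3, 3, 3, 1, 4]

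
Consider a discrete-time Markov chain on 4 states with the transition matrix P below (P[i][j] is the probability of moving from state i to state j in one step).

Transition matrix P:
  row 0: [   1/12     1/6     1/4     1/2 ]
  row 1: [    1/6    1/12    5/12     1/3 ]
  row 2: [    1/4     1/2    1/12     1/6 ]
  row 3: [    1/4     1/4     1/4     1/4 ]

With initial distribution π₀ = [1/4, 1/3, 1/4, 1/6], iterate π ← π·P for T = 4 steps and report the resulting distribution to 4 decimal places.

π = [0.1966, 0.2551, 0.2497, 0.2986]

t=0: π = [0.2500, 0.3333, 0.2500, 0.1667]
t=1: π = [0.1806, 0.2361, 0.2639, 0.3194]
t=2: π = [0.2002, 0.2616, 0.2454, 0.2928]
t=3: π = [0.1948, 0.2511, 0.2527, 0.3014]
t=4: π = [0.1966, 0.2551, 0.2497, 0.2986]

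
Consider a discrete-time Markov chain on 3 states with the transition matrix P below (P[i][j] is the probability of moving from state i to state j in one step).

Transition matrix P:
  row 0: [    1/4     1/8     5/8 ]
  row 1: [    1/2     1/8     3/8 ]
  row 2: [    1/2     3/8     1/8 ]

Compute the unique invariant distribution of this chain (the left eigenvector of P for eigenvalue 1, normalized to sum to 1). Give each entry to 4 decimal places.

Balance equations π_j = Σ_i π_i·P[i][j]:
  π_0 = 1/4·π_0 + 1/2·π_1 + 1/2·π_2
  π_1 = 1/8·π_0 + 1/8·π_1 + 3/8·π_2
  normalize: π_0 + π_1 + π_2 = 1
Solving the linear system gives exactly π = [2/5, 11/50, 19/50].

π = [0.4000, 0.2200, 0.3800]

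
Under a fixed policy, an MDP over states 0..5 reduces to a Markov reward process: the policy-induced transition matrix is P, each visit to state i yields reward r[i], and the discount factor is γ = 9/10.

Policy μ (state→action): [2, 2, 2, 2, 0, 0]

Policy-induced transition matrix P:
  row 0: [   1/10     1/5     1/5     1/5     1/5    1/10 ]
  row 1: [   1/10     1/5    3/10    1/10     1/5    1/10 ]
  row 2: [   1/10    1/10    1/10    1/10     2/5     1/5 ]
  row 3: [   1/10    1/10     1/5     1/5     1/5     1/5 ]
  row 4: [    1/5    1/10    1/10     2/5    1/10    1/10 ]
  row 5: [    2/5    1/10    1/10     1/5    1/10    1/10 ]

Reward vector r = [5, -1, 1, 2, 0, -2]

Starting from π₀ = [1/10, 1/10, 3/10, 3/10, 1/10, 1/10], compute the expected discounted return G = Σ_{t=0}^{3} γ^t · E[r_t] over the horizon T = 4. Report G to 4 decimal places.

G = 3.3743

t=0: π = [0.1000, 0.1000, 0.3000, 0.3000, 0.1000, 0.1000], E[r] = 1.1000, γ^t·E[r] = 1.100000, running G = 1.100000
t=1: π = [0.1400, 0.1200, 0.1600, 0.1800, 0.2400, 0.1600], E[r] = 0.7800, γ^t·E[r] = 0.702000, running G = 1.802000
t=2: π = [0.1720, 0.1260, 0.1560, 0.2200, 0.1920, 0.1340], E[r] = 1.0620, γ^t·E[r] = 0.860220, running G = 2.662220
t=3: π = [0.1594, 0.1298, 0.1644, 0.2102, 0.1986, 0.1376], E[r] = 0.9768, γ^t·E[r] = 0.712087, running G = 3.374307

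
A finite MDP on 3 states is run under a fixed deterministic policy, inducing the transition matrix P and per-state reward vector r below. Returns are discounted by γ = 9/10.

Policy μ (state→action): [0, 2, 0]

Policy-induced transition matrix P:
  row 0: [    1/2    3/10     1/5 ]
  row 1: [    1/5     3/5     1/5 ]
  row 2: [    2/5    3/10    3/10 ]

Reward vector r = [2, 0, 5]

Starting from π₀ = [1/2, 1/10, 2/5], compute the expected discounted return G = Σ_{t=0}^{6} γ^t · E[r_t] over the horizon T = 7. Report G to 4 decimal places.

G = 10.9265

t=0: π = [0.5000, 0.1000, 0.4000], E[r] = 3.0000, γ^t·E[r] = 3.000000, running G = 3.000000
t=1: π = [0.4300, 0.3300, 0.2400], E[r] = 2.0600, γ^t·E[r] = 1.854000, running G = 4.854000
t=2: π = [0.3770, 0.3990, 0.2240], E[r] = 1.8740, γ^t·E[r] = 1.517940, running G = 6.371940
t=3: π = [0.3579, 0.4197, 0.2224], E[r] = 1.8278, γ^t·E[r] = 1.332466, running G = 7.704406
t=4: π = [0.3519, 0.4259, 0.2222], E[r] = 1.8149, γ^t·E[r] = 1.190756, running G = 8.895162
t=5: π = [0.3500, 0.4278, 0.2222], E[r] = 1.8111, γ^t·E[r] = 1.069452, running G = 9.964614
t=6: π = [0.3494, 0.4283, 0.2222], E[r] = 1.8100, γ^t·E[r] = 0.961910, running G = 10.926524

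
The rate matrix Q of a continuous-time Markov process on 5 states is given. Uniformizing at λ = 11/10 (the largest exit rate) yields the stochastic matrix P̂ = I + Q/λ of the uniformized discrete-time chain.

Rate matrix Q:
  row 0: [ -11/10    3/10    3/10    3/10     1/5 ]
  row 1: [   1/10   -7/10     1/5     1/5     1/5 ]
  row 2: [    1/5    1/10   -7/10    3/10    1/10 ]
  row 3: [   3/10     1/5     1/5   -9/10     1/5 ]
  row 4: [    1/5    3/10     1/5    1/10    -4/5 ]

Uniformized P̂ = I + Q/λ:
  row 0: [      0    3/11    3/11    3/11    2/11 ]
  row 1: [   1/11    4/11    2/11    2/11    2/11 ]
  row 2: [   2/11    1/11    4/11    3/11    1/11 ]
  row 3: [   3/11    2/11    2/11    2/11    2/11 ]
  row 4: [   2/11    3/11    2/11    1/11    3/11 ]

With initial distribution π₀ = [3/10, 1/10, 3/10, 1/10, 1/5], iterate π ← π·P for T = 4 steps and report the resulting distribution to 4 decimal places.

π = [0.1518, 0.2317, 0.2392, 0.2014, 0.1760]

t=0: π = [0.3000, 0.1000, 0.3000, 0.1000, 0.2000]
t=1: π = [0.1273, 0.2182, 0.2636, 0.2182, 0.1727]
t=2: π = [0.1587, 0.2248, 0.2413, 0.2017, 0.1736]
t=3: π = [0.1509, 0.2310, 0.2401, 0.2024, 0.1757]
t=4: π = [0.1518, 0.2317, 0.2392, 0.2014, 0.1760]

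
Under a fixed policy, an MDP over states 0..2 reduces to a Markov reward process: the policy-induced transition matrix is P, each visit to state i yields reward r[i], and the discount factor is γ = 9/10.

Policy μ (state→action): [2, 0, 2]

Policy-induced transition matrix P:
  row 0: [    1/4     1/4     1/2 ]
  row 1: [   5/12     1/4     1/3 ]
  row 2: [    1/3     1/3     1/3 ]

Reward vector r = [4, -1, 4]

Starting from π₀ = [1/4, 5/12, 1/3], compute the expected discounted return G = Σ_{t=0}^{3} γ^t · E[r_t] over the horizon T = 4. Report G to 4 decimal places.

t=0: π = [0.2500, 0.4167, 0.3333], E[r] = 1.9167, γ^t·E[r] = 1.916667, running G = 1.916667
t=1: π = [0.3472, 0.2778, 0.3750], E[r] = 2.6111, γ^t·E[r] = 2.350000, running G = 4.266667
t=2: π = [0.3275, 0.2813, 0.3912], E[r] = 2.5938, γ^t·E[r] = 2.100938, running G = 6.367604
t=3: π = [0.3295, 0.2826, 0.3879], E[r] = 2.5870, γ^t·E[r] = 1.885922, running G = 8.253526

G = 8.2535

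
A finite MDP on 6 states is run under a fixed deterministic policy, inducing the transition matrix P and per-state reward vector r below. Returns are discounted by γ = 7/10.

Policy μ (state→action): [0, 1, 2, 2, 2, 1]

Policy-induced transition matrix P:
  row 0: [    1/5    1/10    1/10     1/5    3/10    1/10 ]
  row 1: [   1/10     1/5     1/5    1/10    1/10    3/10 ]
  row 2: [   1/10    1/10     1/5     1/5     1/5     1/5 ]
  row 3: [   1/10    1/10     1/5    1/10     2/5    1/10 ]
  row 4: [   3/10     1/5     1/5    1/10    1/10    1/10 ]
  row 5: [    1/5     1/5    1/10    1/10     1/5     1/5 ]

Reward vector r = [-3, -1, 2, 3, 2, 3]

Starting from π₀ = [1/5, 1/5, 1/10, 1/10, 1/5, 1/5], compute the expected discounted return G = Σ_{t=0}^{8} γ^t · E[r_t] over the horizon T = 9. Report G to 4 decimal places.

t=0: π = [0.2000, 0.2000, 0.1000, 0.1000, 0.2000, 0.2000], E[r] = 0.7000, γ^t·E[r] = 0.700000, running G = 0.700000
t=1: π = [0.1800, 0.1600, 0.1600, 0.1300, 0.2000, 0.1700], E[r] = 0.9200, γ^t·E[r] = 0.644000, running G = 1.344000
t=2: π = [0.1750, 0.1530, 0.1650, 0.1340, 0.2080, 0.1650], E[r] = 0.9650, γ^t·E[r] = 0.472850, running G = 1.816850
t=3: π = [0.1756, 0.1526, 0.1660, 0.1340, 0.2082, 0.1636], E[r] = 0.9618, γ^t·E[r] = 0.329897, running G = 2.146747
t=4: π = [0.1756, 0.1524, 0.1661, 0.1342, 0.2083, 0.1635], E[r] = 0.9625, γ^t·E[r] = 0.231101, running G = 2.377848
t=5: π = [0.1756, 0.1524, 0.1661, 0.1342, 0.2083, 0.1634], E[r] = 0.9625, γ^t·E[r] = 0.161775, running G = 2.539624
t=6: π = [0.1756, 0.1524, 0.1661, 0.1342, 0.2083, 0.1634], E[r] = 0.9625, γ^t·E[r] = 0.113241, running G = 2.652865
t=7: π = [0.1756, 0.1524, 0.1661, 0.1342, 0.2083, 0.1634], E[r] = 0.9625, γ^t·E[r] = 0.079269, running G = 2.732134
t=8: π = [0.1756, 0.1524, 0.1661, 0.1342, 0.2083, 0.1634], E[r] = 0.9625, γ^t·E[r] = 0.055488, running G = 2.787622

G = 2.7876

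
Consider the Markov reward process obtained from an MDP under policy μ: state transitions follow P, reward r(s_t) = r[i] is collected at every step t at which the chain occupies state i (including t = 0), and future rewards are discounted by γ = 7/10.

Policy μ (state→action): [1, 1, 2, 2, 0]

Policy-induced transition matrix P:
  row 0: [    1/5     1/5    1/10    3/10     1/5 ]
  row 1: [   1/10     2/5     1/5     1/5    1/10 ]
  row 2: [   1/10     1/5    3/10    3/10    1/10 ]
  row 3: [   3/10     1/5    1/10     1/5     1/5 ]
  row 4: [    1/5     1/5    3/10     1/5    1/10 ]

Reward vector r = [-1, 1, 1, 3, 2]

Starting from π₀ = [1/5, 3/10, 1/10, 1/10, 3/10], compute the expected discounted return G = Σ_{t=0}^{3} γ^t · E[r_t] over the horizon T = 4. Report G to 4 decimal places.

G = 3.0255

t=0: π = [0.2000, 0.3000, 0.1000, 0.1000, 0.3000], E[r] = 1.1000, γ^t·E[r] = 1.100000, running G = 1.100000
t=1: π = [0.1700, 0.2600, 0.2100, 0.2300, 0.1300], E[r] = 1.2500, γ^t·E[r] = 0.875000, running G = 1.975000
t=2: π = [0.1760, 0.2520, 0.1940, 0.2380, 0.1400], E[r] = 1.2640, γ^t·E[r] = 0.619360, running G = 2.594360
t=3: π = [0.1792, 0.2504, 0.1920, 0.2370, 0.1414], E[r] = 1.2570, γ^t·E[r] = 0.431151, running G = 3.025511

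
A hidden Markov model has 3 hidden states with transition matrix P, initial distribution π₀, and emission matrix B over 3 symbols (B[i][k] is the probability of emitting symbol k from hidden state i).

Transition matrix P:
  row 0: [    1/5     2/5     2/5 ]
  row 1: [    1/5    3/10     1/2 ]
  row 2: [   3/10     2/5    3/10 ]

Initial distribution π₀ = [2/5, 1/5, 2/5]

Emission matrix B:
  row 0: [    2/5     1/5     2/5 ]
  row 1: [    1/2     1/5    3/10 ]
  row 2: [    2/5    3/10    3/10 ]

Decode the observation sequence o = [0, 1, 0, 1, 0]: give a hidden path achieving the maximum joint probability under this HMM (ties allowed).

path = [0, 2, 1, 2, 1]

t=0: δ = [1.600e-01, 1.000e-01, 1.600e-01]  (obs o_0=0)
t=1: δ = [9.600e-03, 1.280e-02, 1.920e-02]  ψ = [2, 0, 0]  (obs o_1=1)
t=2: δ = [2.304e-03, 3.840e-03, 2.560e-03]  ψ = [2, 2, 1]  (obs o_2=0)
t=3: δ = [1.536e-04, 2.304e-04, 5.760e-04]  ψ = [1, 1, 1]  (obs o_3=1)
t=4: δ = [6.912e-05, 1.152e-04, 6.912e-05]  ψ = [2, 2, 2]  (obs o_4=0)
backtrack: best end state = 1; path = [0, 2, 1, 2, 1]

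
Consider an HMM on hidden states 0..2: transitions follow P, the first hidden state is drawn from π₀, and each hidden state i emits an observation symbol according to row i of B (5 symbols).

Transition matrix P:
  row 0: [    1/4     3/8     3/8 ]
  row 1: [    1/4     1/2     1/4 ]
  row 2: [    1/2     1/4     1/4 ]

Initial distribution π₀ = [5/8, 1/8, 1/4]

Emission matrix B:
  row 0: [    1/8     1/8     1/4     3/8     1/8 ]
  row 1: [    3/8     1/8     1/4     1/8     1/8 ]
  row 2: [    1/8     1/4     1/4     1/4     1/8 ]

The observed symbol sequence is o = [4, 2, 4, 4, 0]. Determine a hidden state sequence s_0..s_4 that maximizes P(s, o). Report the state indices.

path = [0, 1, 1, 1, 1]

t=0: δ = [7.812e-02, 1.562e-02, 3.125e-02]  (obs o_0=4)
t=1: δ = [4.883e-03, 7.324e-03, 7.324e-03]  ψ = [0, 0, 0]  (obs o_1=2)
t=2: δ = [4.578e-04, 4.578e-04, 2.289e-04]  ψ = [2, 1, 0]  (obs o_2=4)
t=3: δ = [1.431e-05, 2.861e-05, 2.146e-05]  ψ = [0, 1, 0]  (obs o_3=4)
t=4: δ = [1.341e-06, 5.364e-06, 8.941e-07]  ψ = [2, 1, 1]  (obs o_4=0)
backtrack: best end state = 1; path = [0, 1, 1, 1, 1]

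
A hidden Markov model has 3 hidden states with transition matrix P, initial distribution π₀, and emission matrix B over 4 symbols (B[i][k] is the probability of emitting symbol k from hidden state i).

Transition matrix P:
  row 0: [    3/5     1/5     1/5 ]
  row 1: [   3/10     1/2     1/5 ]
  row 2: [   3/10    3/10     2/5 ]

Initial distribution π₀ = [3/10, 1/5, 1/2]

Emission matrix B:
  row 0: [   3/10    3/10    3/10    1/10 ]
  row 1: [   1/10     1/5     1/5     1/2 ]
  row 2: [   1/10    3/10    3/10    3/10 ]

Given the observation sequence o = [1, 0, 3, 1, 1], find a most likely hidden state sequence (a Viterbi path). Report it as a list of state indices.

path = [0, 0, 0, 0, 0]

t=0: δ = [9.000e-02, 4.000e-02, 1.500e-01]  (obs o_0=1)
t=1: δ = [1.620e-02, 4.500e-03, 6.000e-03]  ψ = [0, 2, 2]  (obs o_1=0)
t=2: δ = [9.720e-04, 1.620e-03, 9.720e-04]  ψ = [0, 0, 0]  (obs o_2=3)
t=3: δ = [1.750e-04, 1.620e-04, 1.166e-04]  ψ = [0, 1, 2]  (obs o_3=1)
t=4: δ = [3.149e-05, 1.620e-05, 1.400e-05]  ψ = [0, 1, 2]  (obs o_4=1)
backtrack: best end state = 0; path = [0, 0, 0, 0, 0]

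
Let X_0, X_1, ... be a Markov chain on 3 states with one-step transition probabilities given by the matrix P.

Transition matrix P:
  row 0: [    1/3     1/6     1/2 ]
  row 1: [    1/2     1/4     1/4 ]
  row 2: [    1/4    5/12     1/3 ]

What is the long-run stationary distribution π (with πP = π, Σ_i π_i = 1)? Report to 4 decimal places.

Balance equations π_j = Σ_i π_i·P[i][j]:
  π_0 = 1/3·π_0 + 1/2·π_1 + 1/4·π_2
  π_1 = 1/6·π_0 + 1/4·π_1 + 5/12·π_2
  normalize: π_0 + π_1 + π_2 = 1
Solving the linear system gives exactly π = [57/163, 46/163, 60/163].

π = [0.3497, 0.2822, 0.3681]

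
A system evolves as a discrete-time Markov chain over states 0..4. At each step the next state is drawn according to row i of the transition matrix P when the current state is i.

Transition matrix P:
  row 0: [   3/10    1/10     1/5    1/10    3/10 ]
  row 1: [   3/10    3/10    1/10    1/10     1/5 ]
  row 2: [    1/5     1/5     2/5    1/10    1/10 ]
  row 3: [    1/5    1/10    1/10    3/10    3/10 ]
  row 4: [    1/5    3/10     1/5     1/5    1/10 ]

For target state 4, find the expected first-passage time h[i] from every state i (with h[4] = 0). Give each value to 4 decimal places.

First-step conditioning: h[4] = 0; for i ≠ 4, h[i] = 1 + Σ_k P[i][k]·h[k].
  h[0] = 1 + 3/10·h[0] + 1/10·h[1] + 1/5·h[2] + 1/10·h[3]
  h[1] = 1 + 3/10·h[0] + 3/10·h[1] + 1/10·h[2] + 1/10·h[3]
  h[2] = 1 + 1/5·h[0] + 1/5·h[1] + 2/5·h[2] + 1/10·h[3]
  h[3] = 1 + 1/5·h[0] + 1/10·h[1] + 1/10·h[2] + 3/10·h[3]
Solving the 4×4 linear system over states ≠ 4 gives exactly h = [5200/1257, 5680/1257, 6560/1257, 5030/1257, 0] (h[4] = 0 is the target).

h = [4.1368, 4.5187, 5.2188, 4.0016, 0.0000]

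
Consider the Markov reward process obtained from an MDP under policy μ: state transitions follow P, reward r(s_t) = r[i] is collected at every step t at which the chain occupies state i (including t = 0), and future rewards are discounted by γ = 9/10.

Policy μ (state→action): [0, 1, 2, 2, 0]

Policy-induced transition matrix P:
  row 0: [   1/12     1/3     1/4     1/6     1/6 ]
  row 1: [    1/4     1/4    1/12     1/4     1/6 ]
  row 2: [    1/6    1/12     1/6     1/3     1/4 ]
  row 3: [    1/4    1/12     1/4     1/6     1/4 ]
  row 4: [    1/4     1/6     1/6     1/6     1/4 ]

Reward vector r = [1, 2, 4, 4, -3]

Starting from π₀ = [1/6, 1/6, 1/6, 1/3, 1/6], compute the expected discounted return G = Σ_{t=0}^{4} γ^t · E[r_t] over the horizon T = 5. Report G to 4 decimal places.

G = 6.6446

t=0: π = [0.1667, 0.1667, 0.1667, 0.3333, 0.1667], E[r] = 2.0000, γ^t·E[r] = 2.000000, running G = 2.000000
t=1: π = [0.2083, 0.1667, 0.1944, 0.2083, 0.2222], E[r] = 1.4861, γ^t·E[r] = 1.337500, running G = 3.337500
t=2: π = [0.1991, 0.1817, 0.1875, 0.2130, 0.2188], E[r] = 1.5081, γ^t·E[r] = 1.221563, running G = 4.559063
t=3: π = [0.2012, 0.1816, 0.1859, 0.2131, 0.2183], E[r] = 1.5053, γ^t·E[r] = 1.097367, running G = 5.656430
t=4: π = [0.2010, 0.1821, 0.1861, 0.2128, 0.2181], E[r] = 1.5062, γ^t·E[r] = 0.988211, running G = 6.644640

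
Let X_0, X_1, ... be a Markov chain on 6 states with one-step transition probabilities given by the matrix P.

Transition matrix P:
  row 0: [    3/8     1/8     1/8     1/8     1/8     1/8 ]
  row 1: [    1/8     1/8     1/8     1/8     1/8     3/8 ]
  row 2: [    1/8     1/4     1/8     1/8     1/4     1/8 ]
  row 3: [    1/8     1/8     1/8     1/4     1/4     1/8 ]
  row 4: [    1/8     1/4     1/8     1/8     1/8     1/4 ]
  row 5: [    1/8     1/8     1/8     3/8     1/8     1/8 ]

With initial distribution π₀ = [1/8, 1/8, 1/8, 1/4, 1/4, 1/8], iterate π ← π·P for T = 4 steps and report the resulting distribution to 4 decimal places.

t=0: π = [0.1250, 0.1250, 0.1250, 0.2500, 0.2500, 0.1250]
t=1: π = [0.1563, 0.1719, 0.1250, 0.1875, 0.1719, 0.1875]
t=2: π = [0.1641, 0.1621, 0.1250, 0.1953, 0.1641, 0.1895]
t=3: π = [0.1660, 0.1611, 0.1250, 0.1968, 0.1650, 0.1860]
t=4: π = [0.1665, 0.1613, 0.1250, 0.1961, 0.1652, 0.1859]

π = [0.1665, 0.1613, 0.1250, 0.1961, 0.1652, 0.1859]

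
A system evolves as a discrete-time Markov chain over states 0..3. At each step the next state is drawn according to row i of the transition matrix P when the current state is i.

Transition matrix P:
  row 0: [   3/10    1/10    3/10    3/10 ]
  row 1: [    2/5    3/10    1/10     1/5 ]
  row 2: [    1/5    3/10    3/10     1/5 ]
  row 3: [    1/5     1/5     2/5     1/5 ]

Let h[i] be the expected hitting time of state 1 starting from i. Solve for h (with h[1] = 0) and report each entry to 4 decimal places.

First-step conditioning: h[1] = 0; for i ≠ 1, h[i] = 1 + Σ_k P[i][k]·h[k].
  h[0] = 1 + 3/10·h[0] + 3/10·h[2] + 3/10·h[3]
  h[2] = 1 + 1/5·h[0] + 3/10·h[2] + 1/5·h[3]
  h[3] = 1 + 1/5·h[0] + 2/5·h[2] + 1/5·h[3]
Solving the 3×3 linear system over states ≠ 1 gives exactly h = [37/7, 0, 30/7, 33/7] (h[1] = 0 is the target).

h = [5.2857, 0.0000, 4.2857, 4.7143]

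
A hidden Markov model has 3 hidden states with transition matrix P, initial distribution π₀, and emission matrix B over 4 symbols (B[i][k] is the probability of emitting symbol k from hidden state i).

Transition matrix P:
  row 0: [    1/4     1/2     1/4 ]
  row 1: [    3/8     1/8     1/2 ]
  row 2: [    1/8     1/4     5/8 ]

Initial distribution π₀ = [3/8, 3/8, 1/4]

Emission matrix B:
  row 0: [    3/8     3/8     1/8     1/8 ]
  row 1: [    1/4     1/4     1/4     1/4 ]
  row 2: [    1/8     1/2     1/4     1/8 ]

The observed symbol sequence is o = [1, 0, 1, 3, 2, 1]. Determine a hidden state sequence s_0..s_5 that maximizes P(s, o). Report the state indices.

path = [0, 1, 2, 2, 2, 2]

t=0: δ = [1.406e-01, 9.375e-02, 1.250e-01]  (obs o_0=1)
t=1: δ = [1.318e-02, 1.758e-02, 9.766e-03]  ψ = [0, 0, 2]  (obs o_1=0)
t=2: δ = [2.472e-03, 1.648e-03, 4.395e-03]  ψ = [1, 0, 1]  (obs o_2=1)
t=3: δ = [7.725e-05, 3.090e-04, 3.433e-04]  ψ = [0, 0, 2]  (obs o_3=3)
t=4: δ = [1.448e-05, 2.146e-05, 5.364e-05]  ψ = [1, 2, 2]  (obs o_4=2)
t=5: δ = [3.017e-06, 3.353e-06, 1.676e-05]  ψ = [1, 2, 2]  (obs o_5=1)
backtrack: best end state = 2; path = [0, 1, 2, 2, 2, 2]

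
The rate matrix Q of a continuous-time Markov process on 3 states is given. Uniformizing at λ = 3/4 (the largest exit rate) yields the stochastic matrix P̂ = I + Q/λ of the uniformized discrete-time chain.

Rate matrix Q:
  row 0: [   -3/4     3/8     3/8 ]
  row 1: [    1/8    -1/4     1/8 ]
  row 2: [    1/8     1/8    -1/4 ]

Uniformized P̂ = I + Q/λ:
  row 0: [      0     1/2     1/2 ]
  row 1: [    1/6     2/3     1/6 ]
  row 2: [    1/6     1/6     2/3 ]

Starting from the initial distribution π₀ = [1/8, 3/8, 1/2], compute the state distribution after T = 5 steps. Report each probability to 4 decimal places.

t=0: π = [0.1250, 0.3750, 0.5000]
t=1: π = [0.1458, 0.3958, 0.4583]
t=2: π = [0.1424, 0.4132, 0.4444]
t=3: π = [0.1429, 0.4207, 0.4363]
t=4: π = [0.1428, 0.4247, 0.4325]
t=5: π = [0.1429, 0.4266, 0.4305]

π = [0.1429, 0.4266, 0.4305]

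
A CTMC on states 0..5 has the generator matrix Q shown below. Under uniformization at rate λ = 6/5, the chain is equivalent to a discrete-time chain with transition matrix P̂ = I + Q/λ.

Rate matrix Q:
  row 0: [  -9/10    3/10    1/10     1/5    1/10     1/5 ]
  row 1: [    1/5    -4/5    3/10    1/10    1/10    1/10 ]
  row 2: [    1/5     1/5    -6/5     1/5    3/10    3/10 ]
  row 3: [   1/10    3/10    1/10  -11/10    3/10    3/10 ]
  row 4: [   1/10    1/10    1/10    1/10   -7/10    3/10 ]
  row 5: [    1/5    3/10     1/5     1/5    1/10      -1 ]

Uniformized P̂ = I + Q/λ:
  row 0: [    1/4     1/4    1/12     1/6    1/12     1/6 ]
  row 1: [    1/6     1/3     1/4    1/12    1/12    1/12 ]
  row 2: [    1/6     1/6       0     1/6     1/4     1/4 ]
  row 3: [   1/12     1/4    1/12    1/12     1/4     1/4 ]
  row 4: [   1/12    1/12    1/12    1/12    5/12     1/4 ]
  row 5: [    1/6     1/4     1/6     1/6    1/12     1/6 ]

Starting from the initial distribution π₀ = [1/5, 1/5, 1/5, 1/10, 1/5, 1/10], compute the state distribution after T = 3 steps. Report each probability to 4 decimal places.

π = [0.1535, 0.2268, 0.1258, 0.1220, 0.1876, 0.1843]

t=0: π = [0.2000, 0.2000, 0.2000, 0.1000, 0.2000, 0.1000]
t=1: π = [0.1583, 0.2167, 0.1083, 0.1250, 0.2000, 0.1917]
t=2: π = [0.1528, 0.2257, 0.1264, 0.1215, 0.1889, 0.1847]
t=3: π = [0.1535, 0.2268, 0.1258, 0.1220, 0.1876, 0.1843]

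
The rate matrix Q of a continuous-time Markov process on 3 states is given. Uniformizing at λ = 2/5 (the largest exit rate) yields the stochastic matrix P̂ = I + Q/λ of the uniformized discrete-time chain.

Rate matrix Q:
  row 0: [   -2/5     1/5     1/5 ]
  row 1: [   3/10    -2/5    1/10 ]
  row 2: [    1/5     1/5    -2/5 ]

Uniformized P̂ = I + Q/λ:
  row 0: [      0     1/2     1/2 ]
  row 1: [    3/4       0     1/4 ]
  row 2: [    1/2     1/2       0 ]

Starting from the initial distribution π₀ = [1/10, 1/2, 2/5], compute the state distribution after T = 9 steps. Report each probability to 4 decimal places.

π = [0.3909, 0.3330, 0.2761]

t=0: π = [0.1000, 0.5000, 0.4000]
t=1: π = [0.5750, 0.2500, 0.1750]
t=2: π = [0.2750, 0.3750, 0.3500]
t=3: π = [0.4563, 0.3125, 0.2313]
t=4: π = [0.3500, 0.3438, 0.3063]
t=5: π = [0.4109, 0.3281, 0.2609]
t=6: π = [0.3766, 0.3359, 0.2875]
t=7: π = [0.3957, 0.3320, 0.2723]
t=8: π = [0.3852, 0.3340, 0.2809]
t=9: π = [0.3909, 0.3330, 0.2761]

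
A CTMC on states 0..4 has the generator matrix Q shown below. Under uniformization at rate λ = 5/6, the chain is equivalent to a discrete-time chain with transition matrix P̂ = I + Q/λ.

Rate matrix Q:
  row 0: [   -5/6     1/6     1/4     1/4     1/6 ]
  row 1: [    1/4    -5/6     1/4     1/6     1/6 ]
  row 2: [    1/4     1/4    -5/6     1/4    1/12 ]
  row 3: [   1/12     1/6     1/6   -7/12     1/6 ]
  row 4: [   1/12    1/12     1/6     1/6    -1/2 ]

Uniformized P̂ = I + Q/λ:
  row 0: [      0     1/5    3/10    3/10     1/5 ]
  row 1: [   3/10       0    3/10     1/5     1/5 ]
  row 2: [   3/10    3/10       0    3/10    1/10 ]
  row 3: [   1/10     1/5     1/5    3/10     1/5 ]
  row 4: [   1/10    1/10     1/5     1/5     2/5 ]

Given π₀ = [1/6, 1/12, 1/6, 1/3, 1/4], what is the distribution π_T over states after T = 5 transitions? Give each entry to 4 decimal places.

t=0: π = [0.1667, 0.0833, 0.1667, 0.3333, 0.2500]
t=1: π = [0.1333, 0.1750, 0.1917, 0.2667, 0.2333]
t=2: π = [0.1600, 0.1608, 0.1925, 0.2592, 0.2275]
t=3: π = [0.1547, 0.1643, 0.1936, 0.2612, 0.2263]
t=4: π = [0.1561, 0.1639, 0.1932, 0.2609, 0.2259]
t=5: π = [0.1558, 0.1640, 0.1934, 0.2610, 0.2259]

π = [0.1558, 0.1640, 0.1934, 0.2610, 0.2259]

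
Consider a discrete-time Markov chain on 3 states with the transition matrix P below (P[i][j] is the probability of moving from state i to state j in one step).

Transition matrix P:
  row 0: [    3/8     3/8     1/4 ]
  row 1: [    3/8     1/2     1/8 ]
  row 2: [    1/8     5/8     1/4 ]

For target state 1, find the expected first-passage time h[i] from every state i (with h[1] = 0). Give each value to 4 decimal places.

First-step conditioning: h[1] = 0; for i ≠ 1, h[i] = 1 + Σ_k P[i][k]·h[k].
  h[0] = 1 + 3/8·h[0] + 1/4·h[2]
  h[2] = 1 + 1/8·h[0] + 1/4·h[2]
Solving the 2×2 linear system over states ≠ 1 gives exactly h = [16/7, 0, 12/7] (h[1] = 0 is the target).

h = [2.2857, 0.0000, 1.7143]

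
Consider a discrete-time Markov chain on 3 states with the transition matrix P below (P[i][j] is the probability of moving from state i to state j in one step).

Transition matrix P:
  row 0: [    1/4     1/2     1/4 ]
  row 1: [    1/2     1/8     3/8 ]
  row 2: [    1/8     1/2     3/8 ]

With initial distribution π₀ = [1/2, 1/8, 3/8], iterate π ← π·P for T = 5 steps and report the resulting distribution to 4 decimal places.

π = [0.2974, 0.3654, 0.3372]

t=0: π = [0.5000, 0.1250, 0.3750]
t=1: π = [0.2344, 0.4531, 0.3125]
t=2: π = [0.3242, 0.3301, 0.3457]
t=3: π = [0.2893, 0.3762, 0.3345]
t=4: π = [0.3022, 0.3589, 0.3388]
t=5: π = [0.2974, 0.3654, 0.3372]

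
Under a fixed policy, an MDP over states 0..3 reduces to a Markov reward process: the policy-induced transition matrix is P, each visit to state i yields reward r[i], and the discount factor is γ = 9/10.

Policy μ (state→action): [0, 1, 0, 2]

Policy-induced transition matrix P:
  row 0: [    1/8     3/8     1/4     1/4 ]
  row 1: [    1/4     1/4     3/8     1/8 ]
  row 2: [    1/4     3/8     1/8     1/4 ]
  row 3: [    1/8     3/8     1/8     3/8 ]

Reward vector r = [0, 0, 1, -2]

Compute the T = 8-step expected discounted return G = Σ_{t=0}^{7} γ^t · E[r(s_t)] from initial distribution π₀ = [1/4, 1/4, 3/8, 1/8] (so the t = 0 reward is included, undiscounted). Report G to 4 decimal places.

G = -1.0181

t=0: π = [0.2500, 0.2500, 0.3750, 0.1250], E[r] = 0.1250, γ^t·E[r] = 0.125000, running G = 0.125000
t=1: π = [0.2031, 0.3438, 0.2188, 0.2344], E[r] = -0.2500, γ^t·E[r] = -0.225000, running G = -0.100000
t=2: π = [0.1953, 0.3320, 0.2363, 0.2363], E[r] = -0.2363, γ^t·E[r] = -0.191426, running G = -0.291426
t=3: π = [0.1960, 0.3335, 0.2324, 0.2380], E[r] = -0.2437, γ^t·E[r] = -0.177623, running G = -0.469048
t=4: π = [0.1957, 0.3333, 0.2329, 0.2381], E[r] = -0.2433, γ^t·E[r] = -0.159600, running G = -0.628648
t=5: π = [0.1958, 0.3333, 0.2328, 0.2381], E[r] = -0.2434, γ^t·E[r] = -0.143721, running G = -0.772369
t=6: π = [0.1958, 0.3333, 0.2328, 0.2381], E[r] = -0.2434, γ^t·E[r] = -0.129344, running G = -0.901714
t=7: π = [0.1958, 0.3333, 0.2328, 0.2381], E[r] = -0.2434, γ^t·E[r] = -0.116411, running G = -1.018125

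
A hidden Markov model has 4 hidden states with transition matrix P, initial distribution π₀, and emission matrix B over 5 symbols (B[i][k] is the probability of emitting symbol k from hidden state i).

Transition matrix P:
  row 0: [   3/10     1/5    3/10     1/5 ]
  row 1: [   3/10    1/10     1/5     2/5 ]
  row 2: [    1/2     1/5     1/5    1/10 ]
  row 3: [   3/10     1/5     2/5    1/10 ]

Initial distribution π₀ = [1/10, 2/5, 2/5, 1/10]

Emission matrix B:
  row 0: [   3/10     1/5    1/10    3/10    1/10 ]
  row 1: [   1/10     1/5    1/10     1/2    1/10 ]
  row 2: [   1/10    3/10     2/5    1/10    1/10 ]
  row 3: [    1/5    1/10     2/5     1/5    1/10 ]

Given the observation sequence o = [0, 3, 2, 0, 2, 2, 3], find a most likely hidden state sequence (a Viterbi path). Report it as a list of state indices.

t=0: δ = [3.000e-02, 4.000e-02, 4.000e-02, 2.000e-02]  (obs o_0=0)
t=1: δ = [6.000e-03, 4.000e-03, 9.000e-04, 3.200e-03]  ψ = [2, 2, 0, 1]  (obs o_1=3)
t=2: δ = [1.800e-04, 1.200e-04, 7.200e-04, 6.400e-04]  ψ = [0, 0, 0, 1]  (obs o_2=2)
t=3: δ = [1.080e-04, 1.440e-05, 2.560e-05, 1.440e-05]  ψ = [2, 2, 3, 2]  (obs o_3=0)
t=4: δ = [3.240e-06, 2.160e-06, 1.296e-05, 8.640e-06]  ψ = [0, 0, 0, 0]  (obs o_4=2)
t=5: δ = [6.480e-07, 2.592e-07, 1.382e-06, 5.184e-07]  ψ = [2, 2, 3, 2]  (obs o_5=2)
t=6: δ = [2.074e-07, 1.382e-07, 2.765e-08, 2.765e-08]  ψ = [2, 2, 2, 2]  (obs o_6=3)
backtrack: best end state = 0; path = [2, 0, 2, 0, 3, 2, 0]

path = [2, 0, 2, 0, 3, 2, 0]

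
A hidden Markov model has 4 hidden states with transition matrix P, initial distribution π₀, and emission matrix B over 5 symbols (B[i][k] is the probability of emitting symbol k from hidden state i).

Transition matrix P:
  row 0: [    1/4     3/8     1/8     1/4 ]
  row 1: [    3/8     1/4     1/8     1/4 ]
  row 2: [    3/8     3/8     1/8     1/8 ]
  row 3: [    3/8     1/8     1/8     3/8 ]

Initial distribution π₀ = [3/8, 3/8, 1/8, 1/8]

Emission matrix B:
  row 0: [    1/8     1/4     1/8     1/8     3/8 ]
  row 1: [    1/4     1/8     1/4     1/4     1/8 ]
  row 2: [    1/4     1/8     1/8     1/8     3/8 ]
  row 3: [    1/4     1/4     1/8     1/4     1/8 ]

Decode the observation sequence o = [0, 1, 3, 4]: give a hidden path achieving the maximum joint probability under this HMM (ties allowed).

t=0: δ = [4.688e-02, 9.375e-02, 3.125e-02, 3.125e-02]  (obs o_0=0)
t=1: δ = [8.789e-03, 2.930e-03, 1.465e-03, 5.859e-03]  ψ = [1, 1, 1, 1]  (obs o_1=1)
t=2: δ = [2.747e-04, 8.240e-04, 1.373e-04, 5.493e-04]  ψ = [0, 0, 0, 0]  (obs o_2=3)
t=3: δ = [1.159e-04, 2.575e-05, 3.862e-05, 2.575e-05]  ψ = [1, 1, 1, 1]  (obs o_3=4)
backtrack: best end state = 0; path = [1, 0, 1, 0]

path = [1, 0, 1, 0]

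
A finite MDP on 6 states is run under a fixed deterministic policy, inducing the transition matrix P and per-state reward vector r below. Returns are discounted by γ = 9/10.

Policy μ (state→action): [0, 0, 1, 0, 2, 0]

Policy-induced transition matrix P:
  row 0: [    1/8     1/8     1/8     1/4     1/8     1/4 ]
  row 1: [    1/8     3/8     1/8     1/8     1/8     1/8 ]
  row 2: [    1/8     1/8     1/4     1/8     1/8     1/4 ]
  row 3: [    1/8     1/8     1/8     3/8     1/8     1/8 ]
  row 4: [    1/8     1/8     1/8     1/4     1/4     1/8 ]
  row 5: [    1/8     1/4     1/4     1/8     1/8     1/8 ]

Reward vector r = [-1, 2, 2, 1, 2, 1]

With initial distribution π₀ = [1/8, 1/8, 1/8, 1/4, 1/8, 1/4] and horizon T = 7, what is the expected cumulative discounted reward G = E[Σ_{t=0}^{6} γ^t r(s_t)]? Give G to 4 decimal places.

t=0: π = [0.1250, 0.1250, 0.1250, 0.2500, 0.1250, 0.2500], E[r] = 1.1250, γ^t·E[r] = 1.125000, running G = 1.125000
t=1: π = [0.1250, 0.1875, 0.1719, 0.2188, 0.1406, 0.1563], E[r] = 1.2500, γ^t·E[r] = 1.125000, running G = 2.250000
t=2: π = [0.1250, 0.1914, 0.1660, 0.2129, 0.1426, 0.1621], E[r] = 1.2500, γ^t·E[r] = 1.012500, running G = 3.262500
t=3: π = [0.1250, 0.1931, 0.1660, 0.2117, 0.1428, 0.1614], E[r] = 1.2520, γ^t·E[r] = 0.912674, running G = 4.175174
t=4: π = [0.1250, 0.1935, 0.1659, 0.2114, 0.1429, 0.1614], E[r] = 1.2522, γ^t·E[r] = 0.821587, running G = 4.996760
t=5: π = [0.1250, 0.1935, 0.1659, 0.2113, 0.1429, 0.1614], E[r] = 1.2523, γ^t·E[r] = 0.739473, running G = 5.736234
t=6: π = [0.1250, 0.1936, 0.1659, 0.2113, 0.1429, 0.1614], E[r] = 1.2523, γ^t·E[r] = 0.665535, running G = 6.401768

G = 6.4018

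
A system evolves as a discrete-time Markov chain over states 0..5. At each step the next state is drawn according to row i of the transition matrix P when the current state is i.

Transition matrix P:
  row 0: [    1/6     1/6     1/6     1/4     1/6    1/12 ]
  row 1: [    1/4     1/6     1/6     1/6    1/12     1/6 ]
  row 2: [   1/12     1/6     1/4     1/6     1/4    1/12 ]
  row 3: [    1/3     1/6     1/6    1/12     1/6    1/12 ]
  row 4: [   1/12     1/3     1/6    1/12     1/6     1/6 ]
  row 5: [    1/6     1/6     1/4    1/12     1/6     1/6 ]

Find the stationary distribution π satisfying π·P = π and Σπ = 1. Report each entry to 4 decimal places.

Balance equations π_j = Σ_i π_i·P[i][j]:
  π_0 = 1/6·π_0 + 1/4·π_1 + 1/12·π_2 + 1/3·π_3 + 1/12·π_4 + 1/6·π_5
  π_1 = 1/6·π_0 + 1/6·π_1 + 1/6·π_2 + 1/6·π_3 + 1/3·π_4 + 1/6·π_5
  π_2 = 1/6·π_0 + 1/6·π_1 + 1/4·π_2 + 1/6·π_3 + 1/6·π_4 + 1/4·π_5
  π_3 = 1/4·π_0 + 1/6·π_1 + 1/6·π_2 + 1/12·π_3 + 1/12·π_4 + 1/12·π_5
  π_4 = 1/6·π_0 + 1/12·π_1 + 1/4·π_2 + 1/6·π_3 + 1/6·π_4 + 1/6·π_5
  normalize: π_0 + π_1 + π_2 + π_3 + π_4 + π_5 = 1
Solving the linear system gives exactly π = [521/2942, 286/1471, 284/1471, 427/2942, 245/1471, 182/1471].

π = [0.1771, 0.1944, 0.1931, 0.1451, 0.1666, 0.1237]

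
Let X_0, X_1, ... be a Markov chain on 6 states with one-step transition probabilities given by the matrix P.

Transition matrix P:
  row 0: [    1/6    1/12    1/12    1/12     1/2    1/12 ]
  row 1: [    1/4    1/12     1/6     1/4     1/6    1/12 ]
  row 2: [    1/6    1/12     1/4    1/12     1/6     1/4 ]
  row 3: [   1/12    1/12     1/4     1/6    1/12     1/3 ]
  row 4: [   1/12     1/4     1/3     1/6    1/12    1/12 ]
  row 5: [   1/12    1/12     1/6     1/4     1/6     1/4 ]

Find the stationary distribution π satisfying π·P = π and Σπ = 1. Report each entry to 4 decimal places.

Balance equations π_j = Σ_i π_i·P[i][j]:
  π_0 = 1/6·π_0 + 1/4·π_1 + 1/6·π_2 + 1/12·π_3 + 1/12·π_4 + 1/12·π_5
  π_1 = 1/12·π_0 + 1/12·π_1 + 1/12·π_2 + 1/12·π_3 + 1/4·π_4 + 1/12·π_5
  π_2 = 1/12·π_0 + 1/6·π_1 + 1/4·π_2 + 1/4·π_3 + 1/3·π_4 + 1/6·π_5
  π_3 = 1/12·π_0 + 1/4·π_1 + 1/12·π_2 + 1/6·π_3 + 1/6·π_4 + 1/4·π_5
  π_4 = 1/2·π_0 + 1/6·π_1 + 1/6·π_2 + 1/12·π_3 + 1/12·π_4 + 1/6·π_5
  normalize: π_0 + π_1 + π_2 + π_3 + π_4 + π_5 = 1
Solving the linear system gives exactly π = [733/5580, 317/2790, 27/124, 91/558, 169/930, 179/930].

π = [0.1314, 0.1136, 0.2177, 0.1631, 0.1817, 0.1925]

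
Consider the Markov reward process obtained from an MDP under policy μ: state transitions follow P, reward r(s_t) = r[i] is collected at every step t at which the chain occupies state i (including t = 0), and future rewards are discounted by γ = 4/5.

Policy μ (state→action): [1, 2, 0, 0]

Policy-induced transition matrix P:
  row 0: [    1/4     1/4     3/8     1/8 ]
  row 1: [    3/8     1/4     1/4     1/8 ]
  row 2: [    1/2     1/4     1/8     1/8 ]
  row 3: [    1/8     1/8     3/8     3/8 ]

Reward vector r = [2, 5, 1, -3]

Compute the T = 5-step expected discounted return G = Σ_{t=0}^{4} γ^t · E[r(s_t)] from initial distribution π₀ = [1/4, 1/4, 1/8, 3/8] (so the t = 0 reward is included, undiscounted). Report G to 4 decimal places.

G = 4.1107

t=0: π = [0.2500, 0.2500, 0.1250, 0.3750], E[r] = 0.7500, γ^t·E[r] = 0.750000, running G = 0.750000
t=1: π = [0.2656, 0.2031, 0.3125, 0.2188], E[r] = 1.2031, γ^t·E[r] = 0.962500, running G = 1.712500
t=2: π = [0.3262, 0.2227, 0.2715, 0.1797], E[r] = 1.4980, γ^t·E[r] = 0.958750, running G = 2.671250
t=3: π = [0.3232, 0.2275, 0.2793, 0.1699], E[r] = 1.5537, γ^t·E[r] = 0.795500, running G = 3.466750
t=4: π = [0.3270, 0.2288, 0.2767, 0.1675], E[r] = 1.5721, γ^t·E[r] = 0.643950, running G = 4.110700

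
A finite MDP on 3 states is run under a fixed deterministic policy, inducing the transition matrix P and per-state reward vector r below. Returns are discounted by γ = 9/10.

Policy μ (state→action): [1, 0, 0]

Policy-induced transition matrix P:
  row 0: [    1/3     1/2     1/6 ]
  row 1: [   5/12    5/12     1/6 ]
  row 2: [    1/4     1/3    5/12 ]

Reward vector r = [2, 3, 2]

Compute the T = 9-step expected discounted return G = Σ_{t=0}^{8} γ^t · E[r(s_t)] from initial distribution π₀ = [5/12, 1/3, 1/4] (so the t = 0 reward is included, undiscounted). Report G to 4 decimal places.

G = 14.7770

t=0: π = [0.4167, 0.3333, 0.2500], E[r] = 2.3333, γ^t·E[r] = 2.333333, running G = 2.333333
t=1: π = [0.3403, 0.4306, 0.2292], E[r] = 2.4306, γ^t·E[r] = 2.187500, running G = 4.520833
t=2: π = [0.3501, 0.4259, 0.2240], E[r] = 2.4259, γ^t·E[r] = 1.965000, running G = 6.485833
t=3: π = [0.3502, 0.4272, 0.2227], E[r] = 2.4272, γ^t·E[r] = 1.769414, running G = 8.255247
t=4: π = [0.3504, 0.4273, 0.2223], E[r] = 2.4273, γ^t·E[r] = 1.592546, running G = 9.847794
t=5: π = [0.3504, 0.4273, 0.2222], E[r] = 2.4273, γ^t·E[r] = 1.433318, running G = 11.281112
t=6: π = [0.3504, 0.4273, 0.2222], E[r] = 2.4273, γ^t·E[r] = 1.289992, running G = 12.571104
t=7: π = [0.3504, 0.4273, 0.2222], E[r] = 2.4273, γ^t·E[r] = 1.160994, running G = 13.732098
t=8: π = [0.3504, 0.4274, 0.2222], E[r] = 2.4274, γ^t·E[r] = 1.044895, running G = 14.776992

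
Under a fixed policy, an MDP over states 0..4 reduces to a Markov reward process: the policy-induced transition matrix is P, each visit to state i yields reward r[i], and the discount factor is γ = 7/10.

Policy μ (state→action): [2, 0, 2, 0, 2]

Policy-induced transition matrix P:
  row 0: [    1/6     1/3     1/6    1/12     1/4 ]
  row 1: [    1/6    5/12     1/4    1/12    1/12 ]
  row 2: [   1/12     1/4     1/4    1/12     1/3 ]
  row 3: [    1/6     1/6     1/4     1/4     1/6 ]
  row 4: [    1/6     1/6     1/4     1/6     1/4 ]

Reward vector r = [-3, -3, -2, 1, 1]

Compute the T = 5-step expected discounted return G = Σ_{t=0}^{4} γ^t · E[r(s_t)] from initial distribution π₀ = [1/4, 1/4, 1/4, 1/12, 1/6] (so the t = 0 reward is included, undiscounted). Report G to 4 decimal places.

G = -4.2920

t=0: π = [0.2500, 0.2500, 0.2500, 0.0833, 0.1667], E[r] = -1.7500, γ^t·E[r] = -1.750000, running G = -1.750000
t=1: π = [0.1458, 0.2917, 0.2292, 0.1111, 0.2222], E[r] = -1.4375, γ^t·E[r] = -1.006250, running G = -2.756250
t=2: π = [0.1476, 0.2830, 0.2378, 0.1204, 0.2112], E[r] = -1.4358, γ^t·E[r] = -0.703524, running G = -3.459774
t=3: π = [0.1468, 0.2818, 0.2377, 0.1210, 0.2126], E[r] = -1.4278, γ^t·E[r] = -0.489738, running G = -3.949512
t=4: π = [0.1469, 0.2814, 0.2378, 0.1212, 0.2128], E[r] = -1.4263, γ^t·E[r] = -0.342466, running G = -4.291978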